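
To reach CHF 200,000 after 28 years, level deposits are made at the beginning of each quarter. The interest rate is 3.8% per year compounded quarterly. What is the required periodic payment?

CHF 999.31

Level annuity due; solve FV = PMT × [((1+r)^n − 1)/r] × (1+r) for PMT.
Periodic rate r = 0.038/4 per quarter; n is counted in quarters.
With n = 112: PMT = 200,000 / ([((1+r)^n − 1)/r] × (1+r)) = CHF 999.31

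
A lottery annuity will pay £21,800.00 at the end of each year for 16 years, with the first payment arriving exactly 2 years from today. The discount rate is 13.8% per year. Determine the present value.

Ordinary annuity of 16 payments, first payment at period 2.
Periodic rate r = 0.138 per year.
The ordinary-annuity PV formula values the stream one period before the first payment (period 1); discount that back 1 periods:
PV₀ = 21,800 × [1 − (1+r)^−16] / r × (1+r)^−1 = £121,269.37

£121,269.37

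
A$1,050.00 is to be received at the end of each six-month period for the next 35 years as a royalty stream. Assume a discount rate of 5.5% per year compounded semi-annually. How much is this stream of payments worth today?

A$32,465.34

This is an ordinary annuity: 70 payments of A$1,050.00 at the end of each six-month period.
Periodic rate r = 0.055/2 per half-year; n is counted in half-years.
PV = PMT × [(1 − (1+r)^−n)/r] = 1,050 × [1 − (1+r)^−70] / r = A$32,465.34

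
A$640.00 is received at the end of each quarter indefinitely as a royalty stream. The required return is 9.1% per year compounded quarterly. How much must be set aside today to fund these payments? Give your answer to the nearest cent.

A$28,131.87

Periodic rate r = 0.091/4 per quarter.
Level perpetuity: PV = PMT / r = 640 / (0.091/4) = A$28,131.87.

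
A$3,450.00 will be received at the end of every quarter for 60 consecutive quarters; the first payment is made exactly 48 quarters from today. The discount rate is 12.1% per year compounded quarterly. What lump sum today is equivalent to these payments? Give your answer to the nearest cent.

A$23,403.98

Ordinary annuity of 60 payments, first payment at period 48.
Periodic rate r = 0.121/4 per quarter; n is counted in quarters.
The ordinary-annuity PV formula values the stream one period before the first payment (period 47); discount that back 47 periods:
PV₀ = 3,450 × [1 − (1+r)^−60] / r × (1+r)^−47 = A$23,403.98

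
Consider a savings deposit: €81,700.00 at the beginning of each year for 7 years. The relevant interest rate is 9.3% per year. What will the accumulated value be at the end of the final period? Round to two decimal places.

This is an annuity due: 7 deposits of €81,700.00 at the beginning of each year.
Periodic rate r = 0.093 per year.
FV = PMT × [((1+r)^n − 1)/r] × (1+r) = 81,700 × [(1+r)^7 − 1] / r × (1+r) = €829,176.41

€829,176.41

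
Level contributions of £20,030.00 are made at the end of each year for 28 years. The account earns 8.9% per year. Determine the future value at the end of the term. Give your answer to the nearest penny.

This is an ordinary annuity: 28 deposits of £20,030.00 at the end of each year.
Periodic rate r = 0.089 per year.
FV = PMT × [((1+r)^n − 1)/r] = 20,030 × [(1+r)^28 − 1] / r = £2,224,410.72

£2,224,410.72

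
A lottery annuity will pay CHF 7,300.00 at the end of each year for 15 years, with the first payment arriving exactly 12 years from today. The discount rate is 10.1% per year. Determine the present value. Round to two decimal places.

Ordinary annuity of 15 payments, first payment at period 12.
Periodic rate r = 0.101 per year.
The ordinary-annuity PV formula values the stream one period before the first payment (period 11); discount that back 11 periods:
PV₀ = 7,300 × [1 − (1+r)^−15] / r × (1+r)^−11 = CHF 19,157.92

CHF 19,157.92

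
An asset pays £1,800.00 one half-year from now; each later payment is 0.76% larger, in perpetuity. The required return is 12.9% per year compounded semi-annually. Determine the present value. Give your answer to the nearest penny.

£31,634.45

Periodic rate r = 0.129/2 per half-year.
Growing perpetuity (Gordon): PV = PMT₁ / (r − g) = 1,800 / (r − 0.0076) = £31,634.45.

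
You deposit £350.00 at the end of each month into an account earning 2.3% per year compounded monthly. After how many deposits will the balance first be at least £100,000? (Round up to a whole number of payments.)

Periodic rate r = 0.023/12 per month; n is counted in months.
Ordinary annuity FV: 100,000 = 350 × [((1+r)^n − 1)/r].
(1+r)^n = 1 + 100,000 × r / 350, so n = ln(1 + 100,000·r/350) / ln(1+r) = 228.07.
Round up to a whole number of payments: n = 229.

229 payments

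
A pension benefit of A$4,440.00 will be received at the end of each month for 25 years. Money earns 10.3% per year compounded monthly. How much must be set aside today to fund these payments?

A$477,453.34

This is an ordinary annuity: 300 payments of A$4,440.00 at the end of each month.
Periodic rate r = 0.103/12 per month; n is counted in months.
PV = PMT × [(1 − (1+r)^−n)/r] = 4,440 × [1 − (1+r)^−300] / r = A$477,453.34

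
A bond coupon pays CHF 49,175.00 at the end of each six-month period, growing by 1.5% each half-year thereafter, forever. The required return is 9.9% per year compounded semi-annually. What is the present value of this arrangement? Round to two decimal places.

Periodic rate r = 0.099/2 per half-year.
Growing perpetuity (Gordon): PV = PMT₁ / (r − g) = 49,175 / (r − 0.015) = CHF 1,425,362.32.

CHF 1,425,362.32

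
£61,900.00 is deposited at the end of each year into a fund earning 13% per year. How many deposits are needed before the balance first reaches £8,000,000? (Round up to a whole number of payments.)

24 payments

Periodic rate r = 0.13 per year.
Ordinary annuity FV: 8,000,000 = 61,900 × [((1+r)^n − 1)/r].
(1+r)^n = 1 + 8,000,000 × r / 61,900, so n = ln(1 + 8,000,000·r/61,900) / ln(1+r) = 23.56.
Round up to a whole number of payments: n = 24.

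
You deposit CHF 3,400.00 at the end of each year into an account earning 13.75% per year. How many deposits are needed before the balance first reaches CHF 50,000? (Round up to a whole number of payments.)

9 payments

Periodic rate r = 0.1375 per year.
Ordinary annuity FV: 50,000 = 3,400 × [((1+r)^n − 1)/r].
(1+r)^n = 1 + 50,000 × r / 3,400, so n = ln(1 + 50,000·r/3,400) / ln(1+r) = 8.58.
Round up to a whole number of payments: n = 9.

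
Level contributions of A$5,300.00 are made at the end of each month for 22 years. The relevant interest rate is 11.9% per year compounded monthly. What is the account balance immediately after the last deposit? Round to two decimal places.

This is an ordinary annuity: 264 deposits of A$5,300.00 at the end of each month.
Periodic rate r = 0.119/12 per month; n is counted in months.
FV = PMT × [((1+r)^n − 1)/r] = 5,300 × [(1+r)^264 − 1] / r = A$6,698,114.84

A$6,698,114.84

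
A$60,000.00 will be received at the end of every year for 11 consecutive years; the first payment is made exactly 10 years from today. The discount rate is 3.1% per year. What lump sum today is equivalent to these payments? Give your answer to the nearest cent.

Ordinary annuity of 11 payments, first payment at period 10.
Periodic rate r = 0.031 per year.
The ordinary-annuity PV formula values the stream one period before the first payment (period 9); discount that back 9 periods:
PV₀ = 60,000 × [1 − (1+r)^−11] / r × (1+r)^−9 = A$419,455.53

A$419,455.53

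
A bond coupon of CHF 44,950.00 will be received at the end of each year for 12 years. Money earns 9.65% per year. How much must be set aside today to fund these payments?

CHF 311,598.00

This is an ordinary annuity: 12 payments of CHF 44,950.00 at the end of each year.
Periodic rate r = 0.0965 per year.
PV = PMT × [(1 − (1+r)^−n)/r] = 44,950 × [1 − (1+r)^−12] / r = CHF 311,598.00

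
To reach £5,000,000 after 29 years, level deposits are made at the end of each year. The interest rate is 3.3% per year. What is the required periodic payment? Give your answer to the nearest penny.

Level ordinary annuity; solve FV = PMT × [((1+r)^n − 1)/r] for PMT.
Periodic rate r = 0.033 per year.
With n = 29: PMT = 5,000,000 / ([((1+r)^n − 1)/r]) = £105,502.18

£105,502.18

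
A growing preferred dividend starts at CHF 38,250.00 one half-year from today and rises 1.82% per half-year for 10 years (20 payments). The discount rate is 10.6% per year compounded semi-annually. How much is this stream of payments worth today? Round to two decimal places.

Periodic rate r = 0.106/2 per half-year; n is counted in half-years.
Growing ordinary annuity: PV = PMT₁ × [1 − ((1+g)/(1+r))^n] / (r − g) = 38,250 × [1 − ((1+0.0182)/(1+r))^20] / (r − 0.0182) = CHF 537,900.50.

CHF 537,900.50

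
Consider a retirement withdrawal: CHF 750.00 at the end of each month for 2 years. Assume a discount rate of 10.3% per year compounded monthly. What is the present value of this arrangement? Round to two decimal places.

This is an ordinary annuity: 24 payments of CHF 750.00 at the end of each month.
Periodic rate r = 0.103/12 per month; n is counted in months.
PV = PMT × [(1 − (1+r)^−n)/r] = 750 × [1 − (1+r)^−24] / r = CHF 16,204.47

CHF 16,204.47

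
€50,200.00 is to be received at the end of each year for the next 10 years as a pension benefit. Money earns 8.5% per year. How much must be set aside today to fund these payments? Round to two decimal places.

This is an ordinary annuity: 10 payments of €50,200.00 at the end of each year.
Periodic rate r = 0.085 per year.
PV = PMT × [(1 − (1+r)^−n)/r] = 50,200 × [1 − (1+r)^−10] / r = €329,379.67

€329,379.67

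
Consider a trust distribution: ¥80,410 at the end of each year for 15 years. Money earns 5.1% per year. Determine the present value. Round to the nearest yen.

¥829,015

This is an ordinary annuity: 15 payments of ¥80,410 at the end of each year.
Periodic rate r = 0.051 per year.
PV = PMT × [(1 − (1+r)^−n)/r] = 80,410 × [1 − (1+r)^−15] / r = ¥829,015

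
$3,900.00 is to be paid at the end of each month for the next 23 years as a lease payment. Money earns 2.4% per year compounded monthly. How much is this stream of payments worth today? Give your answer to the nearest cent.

$826,576.59

This is an ordinary annuity: 276 payments of $3,900.00 at the end of each month.
Periodic rate r = 0.024/12 per month; n is counted in months.
PV = PMT × [(1 − (1+r)^−n)/r] = 3,900 × [1 − (1+r)^−276] / r = $826,576.59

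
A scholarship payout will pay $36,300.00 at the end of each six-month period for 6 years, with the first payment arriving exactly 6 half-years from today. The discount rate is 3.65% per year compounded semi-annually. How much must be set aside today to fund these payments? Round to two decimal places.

$354,493.36

Ordinary annuity of 12 payments, first payment at period 6.
Periodic rate r = 0.0365/2 per half-year; n is counted in half-years.
The ordinary-annuity PV formula values the stream one period before the first payment (period 5); discount that back 5 periods:
PV₀ = 36,300 × [1 − (1+r)^−12] / r × (1+r)^−5 = $354,493.36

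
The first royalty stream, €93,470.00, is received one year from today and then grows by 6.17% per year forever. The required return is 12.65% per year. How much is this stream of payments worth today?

Periodic rate r = 0.1265 per year.
Growing perpetuity (Gordon): PV = PMT₁ / (r − g) = 93,470 / (r − 0.0617) = €1,442,438.27.

€1,442,438.27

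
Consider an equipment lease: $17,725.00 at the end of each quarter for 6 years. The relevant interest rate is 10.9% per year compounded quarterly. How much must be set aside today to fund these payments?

$309,271.98

This is an ordinary annuity: 24 payments of $17,725.00 at the end of each quarter.
Periodic rate r = 0.109/4 per quarter; n is counted in quarters.
PV = PMT × [(1 − (1+r)^−n)/r] = 17,725 × [1 − (1+r)^−24] / r = $309,271.98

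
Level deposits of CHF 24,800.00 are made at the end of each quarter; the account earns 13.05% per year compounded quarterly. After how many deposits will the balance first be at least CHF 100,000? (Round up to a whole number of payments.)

4 payments

Periodic rate r = 0.1305/4 per quarter; n is counted in quarters.
Ordinary annuity FV: 100,000 = 24,800 × [((1+r)^n − 1)/r].
(1+r)^n = 1 + 100,000 × r / 24,800, so n = ln(1 + 100,000·r/24,800) / ln(1+r) = 3.85.
Round up to a whole number of payments: n = 4.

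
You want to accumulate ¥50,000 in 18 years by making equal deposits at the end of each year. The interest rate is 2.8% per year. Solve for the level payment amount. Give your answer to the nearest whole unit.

Level ordinary annuity; solve FV = PMT × [((1+r)^n − 1)/r] for PMT.
Periodic rate r = 0.028 per year.
With n = 18: PMT = 50,000 / ([((1+r)^n − 1)/r]) = ¥2,174

¥2,174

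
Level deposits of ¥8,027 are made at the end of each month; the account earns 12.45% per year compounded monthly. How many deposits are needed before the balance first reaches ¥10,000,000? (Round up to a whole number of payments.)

Periodic rate r = 0.1245/12 per month; n is counted in months.
Ordinary annuity FV: 10,000,000 = 8,027 × [((1+r)^n − 1)/r].
(1+r)^n = 1 + 10,000,000 × r / 8,027, so n = ln(1 + 10,000,000·r/8,027) / ln(1+r) = 255.16.
Round up to a whole number of payments: n = 256.

256 payments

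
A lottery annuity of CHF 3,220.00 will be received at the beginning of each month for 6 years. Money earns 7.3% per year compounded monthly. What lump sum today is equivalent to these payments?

This is an annuity due: 72 payments of CHF 3,220.00 at the beginning of each month.
Periodic rate r = 0.073/12 per month; n is counted in months.
PV = PMT × [(1 − (1+r)^−n)/r] × (1+r) = 3,220 × [1 − (1+r)^−72] / r × (1+r) = CHF 188,420.17

CHF 188,420.17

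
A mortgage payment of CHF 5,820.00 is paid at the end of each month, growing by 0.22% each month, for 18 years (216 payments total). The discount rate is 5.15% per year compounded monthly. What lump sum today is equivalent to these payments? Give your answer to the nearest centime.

Periodic rate r = 0.0515/12 per month; n is counted in months.
Growing ordinary annuity: PV = PMT₁ × [1 − ((1+g)/(1+r))^n] / (r − g) = 5,820 × [1 − ((1+0.0022)/(1+r))^216] / (r − 0.0022) = CHF 1,008,889.19.

CHF 1,008,889.19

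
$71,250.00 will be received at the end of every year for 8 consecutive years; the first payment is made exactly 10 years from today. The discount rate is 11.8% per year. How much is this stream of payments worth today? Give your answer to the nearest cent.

$130,616.99

Ordinary annuity of 8 payments, first payment at period 10.
Periodic rate r = 0.118 per year.
The ordinary-annuity PV formula values the stream one period before the first payment (period 9); discount that back 9 periods:
PV₀ = 71,250 × [1 − (1+r)^−8] / r × (1+r)^−9 = $130,616.99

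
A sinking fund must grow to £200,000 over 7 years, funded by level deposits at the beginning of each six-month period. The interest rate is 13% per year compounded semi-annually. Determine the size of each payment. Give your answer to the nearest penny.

£8,627.32

Level annuity due; solve FV = PMT × [((1+r)^n − 1)/r] × (1+r) for PMT.
Periodic rate r = 0.13/2 per half-year; n is counted in half-years.
With n = 14: PMT = 200,000 / ([((1+r)^n − 1)/r] × (1+r)) = £8,627.32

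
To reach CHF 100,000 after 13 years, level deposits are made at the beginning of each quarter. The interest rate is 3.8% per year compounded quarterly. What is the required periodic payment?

CHF 1,481.89

Level annuity due; solve FV = PMT × [((1+r)^n − 1)/r] × (1+r) for PMT.
Periodic rate r = 0.038/4 per quarter; n is counted in quarters.
With n = 52: PMT = 100,000 / ([((1+r)^n − 1)/r] × (1+r)) = CHF 1,481.89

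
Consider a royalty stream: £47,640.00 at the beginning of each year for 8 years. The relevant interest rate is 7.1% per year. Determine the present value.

£303,493.06

This is an annuity due: 8 payments of £47,640.00 at the beginning of each year.
Periodic rate r = 0.071 per year.
PV = PMT × [(1 − (1+r)^−n)/r] × (1+r) = 47,640 × [1 − (1+r)^−8] / r × (1+r) = £303,493.06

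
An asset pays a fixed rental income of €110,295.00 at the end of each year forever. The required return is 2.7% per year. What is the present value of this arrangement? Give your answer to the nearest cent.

Periodic rate r = 0.027 per year.
Level perpetuity: PV = PMT / r = 110,295 / (0.027) = €4,085,000.00.

€4,085,000.00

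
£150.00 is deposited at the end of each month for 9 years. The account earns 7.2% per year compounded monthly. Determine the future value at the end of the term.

This is an ordinary annuity: 108 deposits of £150.00 at the end of each month.
Periodic rate r = 0.072/12 per month; n is counted in months.
FV = PMT × [((1+r)^n − 1)/r] = 150 × [(1+r)^108 − 1] / r = £22,700.39

£22,700.39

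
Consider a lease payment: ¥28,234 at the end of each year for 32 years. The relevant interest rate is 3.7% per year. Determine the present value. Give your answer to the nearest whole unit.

¥524,492

This is an ordinary annuity: 32 payments of ¥28,234 at the end of each year.
Periodic rate r = 0.037 per year.
PV = PMT × [(1 − (1+r)^−n)/r] = 28,234 × [1 − (1+r)^−32] / r = ¥524,492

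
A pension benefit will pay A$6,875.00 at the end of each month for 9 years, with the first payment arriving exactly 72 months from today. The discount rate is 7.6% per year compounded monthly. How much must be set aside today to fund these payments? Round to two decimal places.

A$342,746.47

Ordinary annuity of 108 payments, first payment at period 72.
Periodic rate r = 0.076/12 per month; n is counted in months.
The ordinary-annuity PV formula values the stream one period before the first payment (period 71); discount that back 71 periods:
PV₀ = 6,875 × [1 − (1+r)^−108] / r × (1+r)^−71 = A$342,746.47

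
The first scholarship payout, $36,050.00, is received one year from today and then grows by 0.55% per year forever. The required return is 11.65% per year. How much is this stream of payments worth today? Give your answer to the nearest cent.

Periodic rate r = 0.1165 per year.
Growing perpetuity (Gordon): PV = PMT₁ / (r − g) = 36,050 / (r − 0.0055) = $324,774.77.

$324,774.77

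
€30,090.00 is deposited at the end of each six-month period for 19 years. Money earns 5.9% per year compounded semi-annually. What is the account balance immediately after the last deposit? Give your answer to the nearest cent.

This is an ordinary annuity: 38 deposits of €30,090.00 at the end of each six-month period.
Periodic rate r = 0.059/2 per half-year; n is counted in half-years.
FV = PMT × [((1+r)^n − 1)/r] = 30,090 × [(1+r)^38 − 1] / r = €2,058,942.00

€2,058,942.00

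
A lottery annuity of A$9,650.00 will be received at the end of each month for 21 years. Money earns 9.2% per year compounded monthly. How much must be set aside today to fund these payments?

A$1,075,014.82

This is an ordinary annuity: 252 payments of A$9,650.00 at the end of each month.
Periodic rate r = 0.092/12 per month; n is counted in months.
PV = PMT × [(1 − (1+r)^−n)/r] = 9,650 × [1 − (1+r)^−252] / r = A$1,075,014.82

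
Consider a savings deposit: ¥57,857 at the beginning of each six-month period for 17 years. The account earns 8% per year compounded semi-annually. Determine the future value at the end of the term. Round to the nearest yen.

This is an annuity due: 34 deposits of ¥57,857 at the beginning of each six-month period.
Periodic rate r = 0.08/2 per half-year; n is counted in half-years.
FV = PMT × [((1+r)^n − 1)/r] × (1+r) = 57,857 × [(1+r)^34 − 1] / r × (1+r) = ¥4,203,440

¥4,203,440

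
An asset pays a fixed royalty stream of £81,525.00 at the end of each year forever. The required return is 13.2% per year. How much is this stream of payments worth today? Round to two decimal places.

£617,613.64

Periodic rate r = 0.132 per year.
Level perpetuity: PV = PMT / r = 81,525 / (0.132) = £617,613.64.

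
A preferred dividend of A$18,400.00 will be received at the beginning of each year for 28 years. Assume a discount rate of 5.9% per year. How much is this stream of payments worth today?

A$263,924.50

This is an annuity due: 28 payments of A$18,400.00 at the beginning of each year.
Periodic rate r = 0.059 per year.
PV = PMT × [(1 − (1+r)^−n)/r] × (1+r) = 18,400 × [1 − (1+r)^−28] / r × (1+r) = A$263,924.50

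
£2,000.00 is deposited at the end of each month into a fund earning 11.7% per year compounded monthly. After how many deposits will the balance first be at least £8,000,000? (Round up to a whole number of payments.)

381 payments

Periodic rate r = 0.117/12 per month; n is counted in months.
Ordinary annuity FV: 8,000,000 = 2,000 × [((1+r)^n − 1)/r].
(1+r)^n = 1 + 8,000,000 × r / 2,000, so n = ln(1 + 8,000,000·r/2,000) / ln(1+r) = 380.19.
Round up to a whole number of payments: n = 381.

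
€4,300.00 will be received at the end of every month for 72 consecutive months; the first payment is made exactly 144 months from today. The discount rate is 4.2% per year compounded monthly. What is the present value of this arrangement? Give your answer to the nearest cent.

€165,796.79

Ordinary annuity of 72 payments, first payment at period 144.
Periodic rate r = 0.042/12 per month; n is counted in months.
The ordinary-annuity PV formula values the stream one period before the first payment (period 143); discount that back 143 periods:
PV₀ = 4,300 × [1 − (1+r)^−72] / r × (1+r)^−143 = €165,796.79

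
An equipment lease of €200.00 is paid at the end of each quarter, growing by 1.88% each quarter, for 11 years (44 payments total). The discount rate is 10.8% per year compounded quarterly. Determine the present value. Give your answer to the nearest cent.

€7,249.49

Periodic rate r = 0.108/4 per quarter; n is counted in quarters.
Growing ordinary annuity: PV = PMT₁ × [1 − ((1+g)/(1+r))^n] / (r − g) = 200 × [1 − ((1+0.0188)/(1+r))^44] / (r − 0.0188) = €7,249.49.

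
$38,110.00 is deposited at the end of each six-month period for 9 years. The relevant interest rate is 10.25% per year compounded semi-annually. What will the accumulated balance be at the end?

$1,084,714.57

This is an ordinary annuity: 18 deposits of $38,110.00 at the end of each six-month period.
Periodic rate r = 0.1025/2 per half-year; n is counted in half-years.
FV = PMT × [((1+r)^n − 1)/r] = 38,110 × [(1+r)^18 − 1] / r = $1,084,714.57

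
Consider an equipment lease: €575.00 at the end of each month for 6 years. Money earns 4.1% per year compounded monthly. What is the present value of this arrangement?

This is an ordinary annuity: 72 payments of €575.00 at the end of each month.
Periodic rate r = 0.041/12 per month; n is counted in months.
PV = PMT × [(1 − (1+r)^−n)/r] = 575 × [1 − (1+r)^−72] / r = €36,645.71

€36,645.71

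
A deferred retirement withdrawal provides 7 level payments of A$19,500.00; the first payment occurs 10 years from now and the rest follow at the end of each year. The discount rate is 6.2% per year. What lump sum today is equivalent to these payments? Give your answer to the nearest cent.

A$62,900.22

Ordinary annuity of 7 payments, first payment at period 10.
Periodic rate r = 0.062 per year.
The ordinary-annuity PV formula values the stream one period before the first payment (period 9); discount that back 9 periods:
PV₀ = 19,500 × [1 − (1+r)^−7] / r × (1+r)^−9 = A$62,900.22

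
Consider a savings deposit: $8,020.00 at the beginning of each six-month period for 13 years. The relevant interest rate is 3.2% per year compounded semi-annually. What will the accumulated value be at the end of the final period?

This is an annuity due: 26 deposits of $8,020.00 at the beginning of each six-month period.
Periodic rate r = 0.032/2 per half-year; n is counted in half-years.
FV = PMT × [((1+r)^n − 1)/r] × (1+r) = 8,020 × [(1+r)^26 − 1] / r × (1+r) = $260,187.26

$260,187.26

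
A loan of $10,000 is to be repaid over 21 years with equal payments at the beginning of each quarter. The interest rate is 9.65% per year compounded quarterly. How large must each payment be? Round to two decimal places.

Level annuity due; solve PV = PMT × [(1 − (1+r)^−n)/r] × (1+r) for PMT.
Periodic rate r = 0.0965/4 per quarter; n is counted in quarters.
With n = 84: PMT = 10,000 / ([(1 − (1+r)^−n)/r] × (1+r)) = $272.33

$272.33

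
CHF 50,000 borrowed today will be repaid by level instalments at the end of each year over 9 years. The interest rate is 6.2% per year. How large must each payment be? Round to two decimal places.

Level ordinary annuity; solve PV = PMT × [(1 − (1+r)^−n)/r] for PMT.
Periodic rate r = 0.062 per year.
With n = 9: PMT = 50,000 / ([(1 − (1+r)^−n)/r]) = CHF 7,415.23

CHF 7,415.23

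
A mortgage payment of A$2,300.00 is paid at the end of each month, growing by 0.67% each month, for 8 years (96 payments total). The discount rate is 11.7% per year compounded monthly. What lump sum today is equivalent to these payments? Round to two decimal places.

A$190,066.23

Periodic rate r = 0.117/12 per month; n is counted in months.
Growing ordinary annuity: PV = PMT₁ × [1 − ((1+g)/(1+r))^n] / (r − g) = 2,300 × [1 − ((1+0.0067)/(1+r))^96] / (r − 0.0067) = A$190,066.23.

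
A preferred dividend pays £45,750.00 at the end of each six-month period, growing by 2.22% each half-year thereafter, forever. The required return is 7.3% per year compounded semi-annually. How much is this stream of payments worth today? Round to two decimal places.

£3,199,300.70

Periodic rate r = 0.073/2 per half-year.
Growing perpetuity (Gordon): PV = PMT₁ / (r − g) = 45,750 / (r − 0.0222) = £3,199,300.70.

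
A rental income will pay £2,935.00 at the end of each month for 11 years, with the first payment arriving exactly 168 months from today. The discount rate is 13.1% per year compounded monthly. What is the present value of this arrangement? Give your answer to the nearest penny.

Ordinary annuity of 132 payments, first payment at period 168.
Periodic rate r = 0.131/12 per month; n is counted in months.
The ordinary-annuity PV formula values the stream one period before the first payment (period 167); discount that back 167 periods:
PV₀ = 2,935 × [1 − (1+r)^−132] / r × (1+r)^−167 = £33,396.19

£33,396.19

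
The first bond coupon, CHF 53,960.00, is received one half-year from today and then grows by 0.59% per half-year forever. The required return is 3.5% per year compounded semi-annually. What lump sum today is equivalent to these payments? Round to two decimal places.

Periodic rate r = 0.035/2 per half-year.
Growing perpetuity (Gordon): PV = PMT₁ / (r − g) = 53,960 / (r − 0.0059) = CHF 4,651,724.14.

CHF 4,651,724.14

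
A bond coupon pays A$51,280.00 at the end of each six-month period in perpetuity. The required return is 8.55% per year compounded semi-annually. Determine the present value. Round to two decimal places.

Periodic rate r = 0.0855/2 per half-year.
Level perpetuity: PV = PMT / r = 51,280 / (0.0855/2) = A$1,199,532.16.

A$1,199,532.16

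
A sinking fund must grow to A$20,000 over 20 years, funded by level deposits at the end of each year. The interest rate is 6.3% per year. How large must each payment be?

Level ordinary annuity; solve FV = PMT × [((1+r)^n − 1)/r] for PMT.
Periodic rate r = 0.063 per year.
With n = 20: PMT = 20,000 / ([((1+r)^n − 1)/r]) = A$526.40

A$526.40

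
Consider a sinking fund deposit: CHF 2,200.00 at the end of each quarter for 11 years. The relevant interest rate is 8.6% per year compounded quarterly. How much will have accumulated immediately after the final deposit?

CHF 158,573.50

This is an ordinary annuity: 44 deposits of CHF 2,200.00 at the end of each quarter.
Periodic rate r = 0.086/4 per quarter; n is counted in quarters.
FV = PMT × [((1+r)^n − 1)/r] = 2,200 × [(1+r)^44 − 1] / r = CHF 158,573.50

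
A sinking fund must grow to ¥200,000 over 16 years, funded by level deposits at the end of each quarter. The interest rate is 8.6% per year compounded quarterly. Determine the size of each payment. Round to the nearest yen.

¥1,482

Level ordinary annuity; solve FV = PMT × [((1+r)^n − 1)/r] for PMT.
Periodic rate r = 0.086/4 per quarter; n is counted in quarters.
With n = 64: PMT = 200,000 / ([((1+r)^n − 1)/r]) = ¥1,482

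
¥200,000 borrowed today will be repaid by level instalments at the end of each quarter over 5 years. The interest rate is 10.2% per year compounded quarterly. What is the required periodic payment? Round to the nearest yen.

Level ordinary annuity; solve PV = PMT × [(1 − (1+r)^−n)/r] for PMT.
Periodic rate r = 0.102/4 per quarter; n is counted in quarters.
With n = 20: PMT = 200,000 / ([(1 − (1+r)^−n)/r]) = ¥12,890

¥12,890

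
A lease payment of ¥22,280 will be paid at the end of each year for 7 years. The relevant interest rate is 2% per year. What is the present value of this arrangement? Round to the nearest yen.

¥144,196

This is an ordinary annuity: 7 payments of ¥22,280 at the end of each year.
Periodic rate r = 0.02 per year.
PV = PMT × [(1 − (1+r)^−n)/r] = 22,280 × [1 − (1+r)^−7] / r = ¥144,196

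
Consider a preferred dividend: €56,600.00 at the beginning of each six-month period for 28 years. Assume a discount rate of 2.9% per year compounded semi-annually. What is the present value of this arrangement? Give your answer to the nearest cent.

€2,191,627.52

This is an annuity due: 56 payments of €56,600.00 at the beginning of each six-month period.
Periodic rate r = 0.029/2 per half-year; n is counted in half-years.
PV = PMT × [(1 − (1+r)^−n)/r] × (1+r) = 56,600 × [1 − (1+r)^−56] / r × (1+r) = €2,191,627.52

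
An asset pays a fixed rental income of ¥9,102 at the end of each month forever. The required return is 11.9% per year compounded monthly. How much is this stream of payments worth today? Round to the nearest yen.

Periodic rate r = 0.119/12 per month.
Level perpetuity: PV = PMT / r = 9,102 / (0.119/12) = ¥917,849.

¥917,849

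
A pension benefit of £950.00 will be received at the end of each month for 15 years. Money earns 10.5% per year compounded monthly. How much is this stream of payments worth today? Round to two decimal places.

This is an ordinary annuity: 180 payments of £950.00 at the end of each month.
Periodic rate r = 0.105/12 per month; n is counted in months.
PV = PMT × [(1 − (1+r)^−n)/r] = 950 × [1 − (1+r)^−180] / r = £85,941.82

£85,941.82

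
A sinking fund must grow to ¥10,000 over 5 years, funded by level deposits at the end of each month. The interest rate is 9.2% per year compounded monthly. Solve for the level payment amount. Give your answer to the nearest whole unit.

Level ordinary annuity; solve FV = PMT × [((1+r)^n − 1)/r] for PMT.
Periodic rate r = 0.092/12 per month; n is counted in months.
With n = 60: PMT = 10,000 / ([((1+r)^n − 1)/r]) = ¥132

¥132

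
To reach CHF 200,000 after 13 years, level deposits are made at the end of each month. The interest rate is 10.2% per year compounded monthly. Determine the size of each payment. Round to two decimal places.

Level ordinary annuity; solve FV = PMT × [((1+r)^n − 1)/r] for PMT.
Periodic rate r = 0.102/12 per month; n is counted in months.
With n = 156: PMT = 200,000 / ([((1+r)^n − 1)/r]) = CHF 619.33

CHF 619.33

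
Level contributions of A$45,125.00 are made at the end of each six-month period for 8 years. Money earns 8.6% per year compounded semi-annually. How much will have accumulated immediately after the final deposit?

This is an ordinary annuity: 16 deposits of A$45,125.00 at the end of each six-month period.
Periodic rate r = 0.086/2 per half-year; n is counted in half-years.
FV = PMT × [((1+r)^n − 1)/r] = 45,125 × [(1+r)^16 − 1] / r = A$1,008,829.36

A$1,008,829.36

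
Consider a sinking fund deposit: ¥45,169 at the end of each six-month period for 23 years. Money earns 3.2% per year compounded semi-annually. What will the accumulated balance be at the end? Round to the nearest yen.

¥3,036,040

This is an ordinary annuity: 46 deposits of ¥45,169 at the end of each six-month period.
Periodic rate r = 0.032/2 per half-year; n is counted in half-years.
FV = PMT × [((1+r)^n − 1)/r] = 45,169 × [(1+r)^46 − 1] / r = ¥3,036,040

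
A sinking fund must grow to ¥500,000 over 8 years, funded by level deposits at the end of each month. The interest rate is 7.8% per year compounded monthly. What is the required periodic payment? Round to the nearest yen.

Level ordinary annuity; solve FV = PMT × [((1+r)^n − 1)/r] for PMT.
Periodic rate r = 0.078/12 per month; n is counted in months.
With n = 96: PMT = 500,000 / ([((1+r)^n − 1)/r]) = ¥3,768

¥3,768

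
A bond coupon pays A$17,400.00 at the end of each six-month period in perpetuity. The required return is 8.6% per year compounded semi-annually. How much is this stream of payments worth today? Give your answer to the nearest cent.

Periodic rate r = 0.086/2 per half-year.
Level perpetuity: PV = PMT / r = 17,400 / (0.086/2) = A$404,651.16.

A$404,651.16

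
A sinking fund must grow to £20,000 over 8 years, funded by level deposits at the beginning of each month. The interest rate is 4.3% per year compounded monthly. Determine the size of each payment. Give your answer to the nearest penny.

Level annuity due; solve FV = PMT × [((1+r)^n − 1)/r] × (1+r) for PMT.
Periodic rate r = 0.043/12 per month; n is counted in months.
With n = 96: PMT = 20,000 / ([((1+r)^n − 1)/r] × (1+r)) = £174.30

£174.30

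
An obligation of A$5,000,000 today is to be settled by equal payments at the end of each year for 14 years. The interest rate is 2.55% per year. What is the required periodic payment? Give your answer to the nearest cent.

Level ordinary annuity; solve PV = PMT × [(1 − (1+r)^−n)/r] for PMT.
Periodic rate r = 0.0255 per year.
With n = 14: PMT = 5,000,000 / ([(1 − (1+r)^−n)/r]) = A$429,165.15

A$429,165.15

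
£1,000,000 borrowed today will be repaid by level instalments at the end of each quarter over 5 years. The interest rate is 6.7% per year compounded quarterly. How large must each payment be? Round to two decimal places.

Level ordinary annuity; solve PV = PMT × [(1 − (1+r)^−n)/r] for PMT.
Periodic rate r = 0.067/4 per quarter; n is counted in quarters.
With n = 20: PMT = 1,000,000 / ([(1 − (1+r)^−n)/r]) = £59,255.47

£59,255.47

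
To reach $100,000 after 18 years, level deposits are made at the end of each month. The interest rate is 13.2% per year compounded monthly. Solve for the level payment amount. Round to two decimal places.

$114.31

Level ordinary annuity; solve FV = PMT × [((1+r)^n − 1)/r] for PMT.
Periodic rate r = 0.132/12 per month; n is counted in months.
With n = 216: PMT = 100,000 / ([((1+r)^n − 1)/r]) = $114.31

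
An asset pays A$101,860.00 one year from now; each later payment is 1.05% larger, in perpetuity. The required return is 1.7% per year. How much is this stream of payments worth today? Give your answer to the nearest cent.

A$15,670,769.23

Periodic rate r = 0.017 per year.
Growing perpetuity (Gordon): PV = PMT₁ / (r − g) = 101,860 / (r − 0.0105) = A$15,670,769.23.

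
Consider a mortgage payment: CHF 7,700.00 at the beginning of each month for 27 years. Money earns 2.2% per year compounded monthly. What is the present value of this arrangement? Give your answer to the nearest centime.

CHF 1,883,304.48

This is an annuity due: 324 payments of CHF 7,700.00 at the beginning of each month.
Periodic rate r = 0.022/12 per month; n is counted in months.
PV = PMT × [(1 − (1+r)^−n)/r] × (1+r) = 7,700 × [1 − (1+r)^−324] / r × (1+r) = CHF 1,883,304.48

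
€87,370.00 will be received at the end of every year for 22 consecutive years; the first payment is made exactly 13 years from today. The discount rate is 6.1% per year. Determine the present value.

€512,500.21

Ordinary annuity of 22 payments, first payment at period 13.
Periodic rate r = 0.061 per year.
The ordinary-annuity PV formula values the stream one period before the first payment (period 12); discount that back 12 periods:
PV₀ = 87,370 × [1 − (1+r)^−22] / r × (1+r)^−12 = €512,500.21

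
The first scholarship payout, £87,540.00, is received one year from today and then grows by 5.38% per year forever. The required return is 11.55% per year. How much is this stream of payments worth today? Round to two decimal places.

£1,418,800.65

Periodic rate r = 0.1155 per year.
Growing perpetuity (Gordon): PV = PMT₁ / (r − g) = 87,540 / (r − 0.0538) = £1,418,800.65.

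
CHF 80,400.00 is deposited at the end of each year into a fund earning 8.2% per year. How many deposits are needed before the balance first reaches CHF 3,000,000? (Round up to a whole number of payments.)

18 payments

Periodic rate r = 0.082 per year.
Ordinary annuity FV: 3,000,000 = 80,400 × [((1+r)^n − 1)/r].
(1+r)^n = 1 + 3,000,000 × r / 80,400, so n = ln(1 + 3,000,000·r/80,400) / ln(1+r) = 17.78.
Round up to a whole number of payments: n = 18.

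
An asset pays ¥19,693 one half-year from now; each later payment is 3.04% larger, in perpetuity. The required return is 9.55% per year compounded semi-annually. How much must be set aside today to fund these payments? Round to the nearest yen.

¥1,135,043

Periodic rate r = 0.0955/2 per half-year.
Growing perpetuity (Gordon): PV = PMT₁ / (r − g) = 19,693 / (r − 0.0304) = ¥1,135,043.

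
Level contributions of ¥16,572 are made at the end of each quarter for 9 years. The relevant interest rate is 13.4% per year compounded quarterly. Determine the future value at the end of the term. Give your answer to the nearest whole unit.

This is an ordinary annuity: 36 deposits of ¥16,572 at the end of each quarter.
Periodic rate r = 0.134/4 per quarter; n is counted in quarters.
FV = PMT × [((1+r)^n − 1)/r] = 16,572 × [(1+r)^36 − 1] / r = ¥1,125,285

¥1,125,285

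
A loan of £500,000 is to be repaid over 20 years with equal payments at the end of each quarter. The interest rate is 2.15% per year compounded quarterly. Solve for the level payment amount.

£7,706.28

Level ordinary annuity; solve PV = PMT × [(1 − (1+r)^−n)/r] for PMT.
Periodic rate r = 0.0215/4 per quarter; n is counted in quarters.
With n = 80: PMT = 500,000 / ([(1 − (1+r)^−n)/r]) = £7,706.28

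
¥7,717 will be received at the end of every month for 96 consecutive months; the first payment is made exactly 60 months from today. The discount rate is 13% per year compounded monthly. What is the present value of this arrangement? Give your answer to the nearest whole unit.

Ordinary annuity of 96 payments, first payment at period 60.
Periodic rate r = 0.13/12 per month; n is counted in months.
The ordinary-annuity PV formula values the stream one period before the first payment (period 59); discount that back 59 periods:
PV₀ = 7,717 × [1 − (1+r)^−96] / r × (1+r)^−59 = ¥243,141

¥243,141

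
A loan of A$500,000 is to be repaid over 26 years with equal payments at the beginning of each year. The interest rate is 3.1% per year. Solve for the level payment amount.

A$27,441.31

Level annuity due; solve PV = PMT × [(1 − (1+r)^−n)/r] × (1+r) for PMT.
Periodic rate r = 0.031 per year.
With n = 26: PMT = 500,000 / ([(1 − (1+r)^−n)/r] × (1+r)) = A$27,441.31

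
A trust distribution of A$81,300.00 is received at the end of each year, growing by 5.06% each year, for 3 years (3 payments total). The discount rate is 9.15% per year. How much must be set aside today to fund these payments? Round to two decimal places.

Periodic rate r = 0.0915 per year.
Growing ordinary annuity: PV = PMT₁ × [1 − ((1+g)/(1+r))^n] / (r − g) = 81,300 × [1 − ((1+0.0506)/(1+r))^3] / (r − 0.0506) = A$215,185.42.

A$215,185.42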